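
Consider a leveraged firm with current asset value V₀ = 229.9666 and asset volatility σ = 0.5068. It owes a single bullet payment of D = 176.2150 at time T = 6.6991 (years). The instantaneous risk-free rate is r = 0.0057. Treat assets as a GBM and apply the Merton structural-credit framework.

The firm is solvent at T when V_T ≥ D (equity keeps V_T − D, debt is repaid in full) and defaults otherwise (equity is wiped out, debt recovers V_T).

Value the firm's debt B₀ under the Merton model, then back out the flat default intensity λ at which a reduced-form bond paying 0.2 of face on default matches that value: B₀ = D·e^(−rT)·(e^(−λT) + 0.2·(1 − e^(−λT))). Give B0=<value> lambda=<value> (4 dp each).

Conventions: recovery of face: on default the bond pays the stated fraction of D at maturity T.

B0=100.0357 lambda=0.1073

Apply the equity-as-call identities (strike 176.2150, horizon 6.6991 years):
d₁ = [ln(V₀/D) + (r + σ²/2)T] / (σ√T)
   = [ln(229.9666/176.2150) + (0.0057 + 0.5·0.5068²)·6.6991] / (0.5068·√6.6991)
   = [0.266229 + 0.898504] / 1.311731 = 0.887936
d₂ = d₁ − σ√T = 0.887936 − 1.311731 = -0.423795
N(d₁) = 0.812712,  N(d₂) = 0.335858,  e^(−rT) = 0.962535
E₀ = V₀·N(d₁) − D·e^(−rT)·N(d₂)
   = 229.9666·0.812712 − 176.2150·0.962535·0.335858 = 129.930860
B₀ = V₀ − E₀ = 229.9666 − 129.930860 = 100.035740
e^(−λT) = (B₀·e^(rT)/D − 0.2)/(1 − 0.2) = (100.0357·1.038923/176.2150 − 0.2)/0.8 = 0.48723447
λ = −ln(0.48723447)/6.6991 = 0.107329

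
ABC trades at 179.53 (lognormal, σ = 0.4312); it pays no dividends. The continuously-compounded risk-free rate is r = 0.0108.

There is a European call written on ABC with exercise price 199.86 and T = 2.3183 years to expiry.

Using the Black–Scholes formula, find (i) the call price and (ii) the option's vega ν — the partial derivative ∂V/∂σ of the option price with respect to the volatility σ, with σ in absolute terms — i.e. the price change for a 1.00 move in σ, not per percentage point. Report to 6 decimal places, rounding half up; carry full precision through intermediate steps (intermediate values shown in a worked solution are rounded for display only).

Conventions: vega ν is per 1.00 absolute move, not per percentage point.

price = 40.841325
ν = 106.827300

σ√T = 0.4312·√2.3183 = 0.656544
d₁ = (ln(S/K) + (r+σ²/2)T) / (σ√T) = (ln(179.53/199.86) + (0.0108+0.4312²/2)·2.3183) / 0.656544 = (-0.107275 + 0.240562) / 0.656544 = 0.203014
d₂ = d₁ − σ√T = 0.203014 − 0.656544 = -0.453530
e^{−rT} = 0.975273
N(d₁) = 0.580438,  N(d₂) = 0.325084
Call price V = S·N(d₁) − K·e^{−rT}·N(d₂) = 104.206031 − 63.364707 = 40.841325
φ(d₁) = (1/√(2π))·e^{−d₁²/2} = 0.390805
ν = S·φ(d₁)·√T = 106.827300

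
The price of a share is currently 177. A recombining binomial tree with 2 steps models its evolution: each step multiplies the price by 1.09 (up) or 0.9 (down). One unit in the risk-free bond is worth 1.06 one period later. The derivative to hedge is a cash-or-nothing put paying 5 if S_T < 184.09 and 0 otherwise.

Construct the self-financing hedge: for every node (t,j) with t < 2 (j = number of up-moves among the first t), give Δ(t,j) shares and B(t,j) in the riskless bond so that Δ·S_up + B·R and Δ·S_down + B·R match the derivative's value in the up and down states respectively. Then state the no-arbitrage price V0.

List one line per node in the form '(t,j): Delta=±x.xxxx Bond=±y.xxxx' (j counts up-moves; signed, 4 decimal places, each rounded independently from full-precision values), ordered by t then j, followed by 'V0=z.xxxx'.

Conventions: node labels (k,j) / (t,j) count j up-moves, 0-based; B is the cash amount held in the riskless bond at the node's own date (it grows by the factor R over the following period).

(0,0): Delta=-0.1181 Bond=22.2006
(1,0): Delta=0.0000 Bond=4.7170
(1,1): Delta=-0.1364 Bond=27.0606
V0=1.2943

Since d<R<u, set p* = (R−d)/(u−d) = 0.8421; price each node as the discounted p*-expectation of its children.
Terminal payoffs: V(2,0)=5.0000, V(2,1)=5.0000, V(2,2)=0.0000
Node (1,0) S=159.3000: V=(p*·5.0000+(1−p*)·5.0000)/1.06=4.7170; Δ=(5.0000−5.0000)/(173.6370−143.3700)=0.0000; B=V−Δ·S=4.7170
Node (1,1) S=192.9300: V=(p*·0.0000+(1−p*)·5.0000)/1.06=0.7448; Δ=(0.0000−5.0000)/(210.2937−173.6370)=-0.1364; B=V−Δ·S=27.0606
Node (0,0) S=177.0000: V=(p*·0.7448+(1−p*)·4.7170)/1.06=1.2943; Δ=(0.7448−4.7170)/(192.9300−159.3000)=-0.1181; B=V−Δ·S=22.2006
Check: Δ(0,0)·S0 + B(0,0) = 1.2943 = V0.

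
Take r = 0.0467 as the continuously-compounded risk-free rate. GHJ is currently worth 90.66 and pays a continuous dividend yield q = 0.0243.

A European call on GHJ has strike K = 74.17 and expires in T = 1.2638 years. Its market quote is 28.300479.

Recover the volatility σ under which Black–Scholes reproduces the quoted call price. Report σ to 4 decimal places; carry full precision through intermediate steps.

At σ = 0.5144 the Black–Scholes value reproduces the quote:
σ√T = 0.5144·√1.2638 = 0.578283
d₁ = (ln(S/K) + (r−q+σ²/2)T) / (σ√T) = (ln(90.66/74.17) + (0.0467−0.0243+0.5144²/2)·1.2638) / 0.578283 = (0.200756 + 0.195515) / 0.578283 = 0.685255
d₂ = d₁ − σ√T = 0.685255 − 0.578283 = 0.106972
e^{−rT} = 0.942688
e^{−qT} = 0.969756
N(d₁) = 0.753408,  N(d₂) = 0.542595
V = S·e^{−qT}·N(d₁) − K·e^{−rT}·N(d₂) = 66.238254 − 37.937775 = 28.300479 (matching the quote); vega is positive throughout, so no other σ reproduces this price

sigma = 0.5144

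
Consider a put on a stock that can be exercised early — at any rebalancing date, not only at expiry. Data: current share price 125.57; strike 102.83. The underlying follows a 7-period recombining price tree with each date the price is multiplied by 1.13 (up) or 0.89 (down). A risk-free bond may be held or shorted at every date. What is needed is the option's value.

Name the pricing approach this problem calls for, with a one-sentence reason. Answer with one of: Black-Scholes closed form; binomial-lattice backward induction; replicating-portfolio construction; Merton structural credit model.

framework: binomial-lattice backward induction

Key observation: an American put (K = 102.83, S₀ = 125.57) on a 7-date tree has no closed form — the optimal stopping decision is embedded and must be resolved recursively from expiry.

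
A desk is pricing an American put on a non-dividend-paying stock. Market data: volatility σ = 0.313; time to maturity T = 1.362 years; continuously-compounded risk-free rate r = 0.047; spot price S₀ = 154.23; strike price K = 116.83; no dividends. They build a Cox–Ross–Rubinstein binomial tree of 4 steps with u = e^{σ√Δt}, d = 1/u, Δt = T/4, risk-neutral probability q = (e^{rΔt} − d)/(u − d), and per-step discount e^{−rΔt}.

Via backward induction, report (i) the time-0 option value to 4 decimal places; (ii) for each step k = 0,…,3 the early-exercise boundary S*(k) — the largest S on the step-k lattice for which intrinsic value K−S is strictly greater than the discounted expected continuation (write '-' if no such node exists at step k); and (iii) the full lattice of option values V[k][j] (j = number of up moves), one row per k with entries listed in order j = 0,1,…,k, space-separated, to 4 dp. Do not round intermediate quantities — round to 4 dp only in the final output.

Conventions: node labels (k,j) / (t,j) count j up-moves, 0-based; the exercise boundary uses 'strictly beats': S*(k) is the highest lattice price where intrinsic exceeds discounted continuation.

Δt=0.34050, u=1.20039, d=0.83307, q=0.49838, disc=e^(-rΔt)=0.98412
k=4 terminal: V=max(K-S,0) → 42.5477 9.7947 0.0000 0.0000 0.0000
k=3: j=0 S=89.1675 intr=27.6625 cont=25.8077 V=27.6625[EX]; j=1 S=128.4837 intr=0.0000 cont=4.8351 V=4.8351[hold]; j=2 S=185.1355 intr=0.0000 cont=0.0000 V=0.0000[hold]; j=3 S=266.7665 intr=0.0000 cont=0.0000 V=0.0000[hold]  S*(3)=89.1675
k=2: j=0 S=107.0353 intr=9.7947 cont=16.0272 V=16.0272[hold]; j=1 S=154.2300 intr=0.0000 cont=2.3869 V=2.3869[hold]; j=2 S=222.2340 intr=0.0000 cont=0.0000 V=0.0000[hold]  S*(2)=-
k=1: j=0 S=128.4837 intr=0.0000 cont=9.0825 V=9.0825[hold]; j=1 S=185.1355 intr=0.0000 cont=1.1783 V=1.1783[hold]  S*(1)=-
k=0: j=0 S=154.2300 intr=0.0000 cont=5.0615 V=5.0615[hold]  S*(0)=-

price = 5.0615
boundary = - - - 89.1675
tree:
5.0615
9.0825 1.1783
16.0272 2.3869 0.0000
27.6625 4.8351 0.0000 0.0000
42.5477 9.7947 0.0000 0.0000 0.0000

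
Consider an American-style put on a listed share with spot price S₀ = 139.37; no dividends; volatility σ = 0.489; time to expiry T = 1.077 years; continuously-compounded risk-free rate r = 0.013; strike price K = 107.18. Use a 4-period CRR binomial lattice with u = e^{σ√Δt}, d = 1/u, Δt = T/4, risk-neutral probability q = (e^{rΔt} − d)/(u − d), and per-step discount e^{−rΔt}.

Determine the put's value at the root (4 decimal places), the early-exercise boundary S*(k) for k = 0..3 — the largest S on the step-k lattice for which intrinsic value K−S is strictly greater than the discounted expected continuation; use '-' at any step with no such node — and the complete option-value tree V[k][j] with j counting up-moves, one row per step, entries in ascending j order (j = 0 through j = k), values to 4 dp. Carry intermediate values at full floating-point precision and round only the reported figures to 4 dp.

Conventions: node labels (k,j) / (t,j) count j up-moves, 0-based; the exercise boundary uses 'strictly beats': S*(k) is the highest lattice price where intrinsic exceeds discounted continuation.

params: Δt=0.26925 u=1.28883 d=0.77589 q=0.44374 e^(-rΔt)=0.99651
t_4 payoffs: 56.6697 23.2775 0.0000 0.0000 0.0000
t_3: node(3,0) S=65.0995 payoff=42.0805 vs cont=41.7060 → 42.0805 [stop]  node(3,1) S=108.1364 payoff=0.0000 vs cont=12.9031 → 12.9031 [wait]  node(3,2) S=179.6249 payoff=0.0000 vs cont=0.0000 → 0.0000 [wait]  node(3,3) S=298.3742 payoff=0.0000 vs cont=0.0000 → 0.0000 [wait]  ⇒ S*(3)=65.0995
t_2: node(2,0) S=83.9025 payoff=23.2775 vs cont=29.0316 → 29.0316 [wait]  node(2,1) S=139.3700 payoff=0.0000 vs cont=7.1524 → 7.1524 [wait]  node(2,2) S=231.5069 payoff=0.0000 vs cont=0.0000 → 0.0000 [wait]  ⇒ S*(2)=-
t_1: node(1,0) S=108.1364 payoff=0.0000 vs cont=19.2554 → 19.2554 [wait]  node(1,1) S=179.6249 payoff=0.0000 vs cont=3.9647 → 3.9647 [wait]  ⇒ S*(1)=-
t_0: node(0,0) S=139.3700 payoff=0.0000 vs cont=12.4268 → 12.4268 [wait]  ⇒ S*(0)=-

price = 12.4268
boundary = - - - 65.0995
tree:
12.4268
19.2554 3.9647
29.0316 7.1524 0.0000
42.0805 12.9031 0.0000 0.0000
56.6697 23.2775 0.0000 0.0000 0.0000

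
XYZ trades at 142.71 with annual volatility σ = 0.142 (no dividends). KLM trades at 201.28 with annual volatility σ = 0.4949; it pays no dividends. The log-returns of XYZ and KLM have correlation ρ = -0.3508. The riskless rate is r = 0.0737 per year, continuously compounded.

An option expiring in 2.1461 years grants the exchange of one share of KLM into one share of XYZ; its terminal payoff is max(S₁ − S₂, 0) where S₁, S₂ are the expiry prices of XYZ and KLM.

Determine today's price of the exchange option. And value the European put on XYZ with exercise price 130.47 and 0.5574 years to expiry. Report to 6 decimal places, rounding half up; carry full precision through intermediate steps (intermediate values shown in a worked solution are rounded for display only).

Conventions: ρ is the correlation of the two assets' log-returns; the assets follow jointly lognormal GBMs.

exchange price = 29.952238
price(XYZ put K=130.47) = 0.741552

σ_eff = √(σ₁² + σ₂² − 2ρσ₁σ₂) = √(0.142² + 0.4949² − 2·-0.3508·0.142·0.4949) = 0.560710
d₁ = (ln(S₁/S₂) + (q₂ − q₁ + σ_eff²/2)T) / (σ_eff√T) = (ln(142.71/201.28) + (0.0 − 0.0 + 0.157198)·2.1461) / 0.821416 = -0.007938
d₂ = d₁ − σ_eff√T = -0.007938 − 0.821416 = -0.829354
N(d₁) = 0.496833,  N(d₂) = 0.203452
V = S₁·e^{−q₁T}·N(d₁) − S₂·e^{−q₂T}·N(d₂) = 70.903079 − 40.950841 = 29.952238
[vanilla: XYZ put K=130.47]
σ√T = 0.142·√0.5574 = 0.106016
d₁ = (ln(S/K) + (r+σ²/2)T) / (σ√T) = (ln(142.71/130.47) + (0.0737+0.142²/2)·0.5574) / 0.106016 = (0.089671 + 0.046700) / 0.106016 = 1.286327
d₂ = d₁ − σ√T = 1.286327 − 0.106016 = 1.180311
e^{−rT} = 0.959752
N(−d₁) = 0.099164,  N(−d₂) = 0.118938
price = K·e^{−rT}·N(−d₂) − S·N(−d₁) = 14.893316 − 14.151764 = 0.741552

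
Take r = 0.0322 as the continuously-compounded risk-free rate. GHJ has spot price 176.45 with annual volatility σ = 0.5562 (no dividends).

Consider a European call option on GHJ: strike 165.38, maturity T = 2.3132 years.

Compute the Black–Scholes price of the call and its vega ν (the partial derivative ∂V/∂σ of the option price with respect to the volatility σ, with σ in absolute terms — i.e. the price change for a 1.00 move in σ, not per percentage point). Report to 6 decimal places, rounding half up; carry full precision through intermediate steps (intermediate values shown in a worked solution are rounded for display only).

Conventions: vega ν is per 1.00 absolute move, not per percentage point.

σ√T = 0.5562·√2.3132 = 0.845936
d₁ = (ln(S/K) + (r+σ²/2)T) / (σ√T) = (ln(176.45/165.38) + (0.0322+0.5562²/2)·2.3132) / 0.845936 = (0.064792 + 0.432289) / 0.845936 = 0.587610
d₂ = d₁ − σ√T = 0.587610 − 0.845936 = -0.258326
e^{−rT} = 0.928221
N(d₁) = 0.721603,  N(d₂) = 0.398078
Call price V = S·N(d₁) − K·e^{−rT}·N(d₂) = 127.326853 − 61.108607 = 66.218246
φ(d₁) = (1/√(2π))·e^{−d₁²/2} = 0.335685
ν = S·φ(d₁)·√T = 90.086657

price = 66.218246
ν = 90.086657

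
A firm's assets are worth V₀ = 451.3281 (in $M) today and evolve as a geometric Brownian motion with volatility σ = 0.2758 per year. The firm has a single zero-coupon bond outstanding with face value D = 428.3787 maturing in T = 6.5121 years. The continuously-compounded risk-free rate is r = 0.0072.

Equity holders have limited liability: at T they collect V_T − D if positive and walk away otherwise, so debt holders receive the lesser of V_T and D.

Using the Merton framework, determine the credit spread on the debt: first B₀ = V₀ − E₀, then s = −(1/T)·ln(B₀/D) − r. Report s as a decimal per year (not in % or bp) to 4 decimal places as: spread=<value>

Work the structural quantities from V₀ = 451.3281 against face 428.3787:
d₁ = [ln(V₀/D) + (r + σ²/2)T] / (σ√T)
   = [ln(451.3281/428.3787) + (0.0072 + 0.5·0.2758²)·6.5121] / (0.2758·√6.5121)
   = [0.052187 + 0.294561] / 0.703809 = 0.492673
d₂ = d₁ − σ√T = 0.492673 − 0.703809 = -0.211136
N(d₁) = 0.688878,  N(d₂) = 0.416391,  e^(−rT) = 0.954195
E₀ = V₀·N(d₁) − D·e^(−rT)·N(d₂)
   = 451.3281·0.688878 − 428.3787·0.954195·0.416391 = 140.707567
B₀ = V₀ − E₀ = 451.3281 − 140.707567 = 310.620533
spread = −(1/T)·ln(B₀/D) − r = −(1/6.5121)·ln(310.620533/428.3787) − 0.0072 = 0.04215975

spread=0.0422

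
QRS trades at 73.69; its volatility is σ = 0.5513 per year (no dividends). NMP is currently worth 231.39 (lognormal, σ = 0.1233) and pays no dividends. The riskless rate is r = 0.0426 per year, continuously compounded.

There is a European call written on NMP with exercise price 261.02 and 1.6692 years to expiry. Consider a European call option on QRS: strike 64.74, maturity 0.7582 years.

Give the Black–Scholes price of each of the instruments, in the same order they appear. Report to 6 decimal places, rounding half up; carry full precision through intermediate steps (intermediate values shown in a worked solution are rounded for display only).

[NMP call K=261.02]
σ√T = 0.1233·√1.6692 = 0.159301
d₁ = (ln(S/K) + (r+σ²/2)T) / (σ√T) = (ln(231.39/261.02) + (0.0426+0.1233²/2)·1.6692) / 0.159301 = (-0.120492 + 0.083796) / 0.159301 = -0.230358
d₂ = d₁ − σ√T = -0.230358 − 0.159301 = -0.389659
e^{−rT} = 0.931361
N(d₁) = 0.408907,  N(d₂) = 0.348394
price = S·N(d₁) − K·e^{−rT}·N(d₂) = 94.616929 − 84.696069 = 9.920860
[QRS call K=64.74]
σ√T = 0.5513·√0.7582 = 0.480043
d₁ = (ln(S/K) + (r+σ²/2)T) / (σ√T) = (ln(73.69/64.74) + (0.0426+0.5513²/2)·0.7582) / 0.480043 = (0.129488 + 0.147520) / 0.480043 = 0.577048
d₂ = d₁ − σ√T = 0.577048 − 0.480043 = 0.097005
e^{−rT} = 0.968217
N(d₁) = 0.718046,  N(d₂) = 0.538639
price = S·N(d₁) − K·e^{−rT}·N(d₂) = 52.912845 − 33.763152 = 19.149693

price(NMP call K=261.02) = 9.920860
price(QRS call K=64.74) = 19.149693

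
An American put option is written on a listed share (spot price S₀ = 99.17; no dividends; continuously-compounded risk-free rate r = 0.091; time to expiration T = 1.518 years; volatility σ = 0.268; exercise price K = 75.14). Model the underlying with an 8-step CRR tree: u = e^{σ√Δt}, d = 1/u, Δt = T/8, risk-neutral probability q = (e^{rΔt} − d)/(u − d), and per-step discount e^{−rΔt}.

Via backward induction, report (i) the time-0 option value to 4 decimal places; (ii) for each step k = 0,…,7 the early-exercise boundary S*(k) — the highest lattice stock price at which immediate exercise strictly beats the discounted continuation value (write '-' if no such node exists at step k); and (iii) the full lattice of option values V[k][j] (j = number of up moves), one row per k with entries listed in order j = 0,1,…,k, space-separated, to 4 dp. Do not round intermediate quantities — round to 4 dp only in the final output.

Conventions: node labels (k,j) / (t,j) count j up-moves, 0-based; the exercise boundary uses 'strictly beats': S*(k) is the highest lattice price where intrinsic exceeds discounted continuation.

Δt=0.18975  u=1.12383  d=0.88982  q=0.54528  discount=0.98288
step 8 (expiry): payoffs max(K−S,0) = 36.1657 25.9158 12.9702 0.0000 0.0000 0.0000 0.0000 0.0000 0.0000
step 7: (k=7,j=0): S=43.8005, K−S=31.3395, hold=30.0532 ⇒ V=31.3395 exercise | (k=7,j=1): S=55.3196, K−S=19.8204, hold=18.5341 ⇒ V=19.8204 exercise | (k=7,j=2): S=69.8682, K−S=5.2718, hold=5.7969 ⇒ V=5.7969 continue | (k=7,j=3): S=88.2430, K−S=0.0000, hold=0.0000 ⇒ V=0.0000 continue | (k=7,j=4): S=111.4501, K−S=0.0000, hold=0.0000 ⇒ V=0.0000 continue | (k=7,j=5): S=140.7606, K−S=0.0000, hold=0.0000 ⇒ V=0.0000 continue | (k=7,j=6): S=177.7794, K−S=0.0000, hold=0.0000 ⇒ V=0.0000 continue | (k=7,j=7): S=224.5339, K−S=0.0000, hold=0.0000 ⇒ V=0.0000 continue  boundary S*=55.3196
step 6: (k=6,j=0): S=49.2242, K−S=25.9158, hold=24.6295 ⇒ V=25.9158 exercise | (k=6,j=1): S=62.1698, K−S=12.9702, hold=11.9653 ⇒ V=12.9702 exercise | (k=6,j=2): S=78.5199, K−S=0.0000, hold=2.5909 ⇒ V=2.5909 continue | (k=6,j=3): S=99.1700, K−S=0.0000, hold=0.0000 ⇒ V=0.0000 continue | (k=6,j=4): S=125.2509, K−S=0.0000, hold=0.0000 ⇒ V=0.0000 continue | (k=6,j=5): S=158.1908, K−S=0.0000, hold=0.0000 ⇒ V=0.0000 continue | (k=6,j=6): S=199.7937, K−S=0.0000, hold=0.0000 ⇒ V=0.0000 continue  boundary S*=62.1698
step 5: (k=5,j=0): S=55.3196, K−S=19.8204, hold=18.5341 ⇒ V=19.8204 exercise | (k=5,j=1): S=69.8682, K−S=5.2718, hold=7.1855 ⇒ V=7.1855 continue | (k=5,j=2): S=88.2430, K−S=0.0000, hold=1.1580 ⇒ V=1.1580 continue | (k=5,j=3): S=111.4501, K−S=0.0000, hold=0.0000 ⇒ V=0.0000 continue | (k=5,j=4): S=140.7606, K−S=0.0000, hold=0.0000 ⇒ V=0.0000 continue | (k=5,j=5): S=177.7794, K−S=0.0000, hold=0.0000 ⇒ V=0.0000 continue  boundary S*=55.3196
step 4: (k=4,j=0): S=62.1698, K−S=12.9702, hold=12.7095 ⇒ V=12.9702 exercise | (k=4,j=1): S=78.5199, K−S=0.0000, hold=3.8321 ⇒ V=3.8321 continue | (k=4,j=2): S=99.1700, K−S=0.0000, hold=0.5175 ⇒ V=0.5175 continue | (k=4,j=3): S=125.2509, K−S=0.0000, hold=0.0000 ⇒ V=0.0000 continue | (k=4,j=4): S=158.1908, K−S=0.0000, hold=0.0000 ⇒ V=0.0000 continue  boundary S*=62.1698
step 3: (k=3,j=0): S=69.8682, K−S=5.2718, hold=7.8507 ⇒ V=7.8507 continue | (k=3,j=1): S=88.2430, K−S=0.0000, hold=1.9901 ⇒ V=1.9901 continue | (k=3,j=2): S=111.4501, K−S=0.0000, hold=0.2313 ⇒ V=0.2313 continue | (k=3,j=3): S=140.7606, K−S=0.0000, hold=0.0000 ⇒ V=0.0000 continue  boundary S*=-
step 2: (k=2,j=0): S=78.5199, K−S=0.0000, hold=4.5753 ⇒ V=4.5753 continue | (k=2,j=1): S=99.1700, K−S=0.0000, hold=1.0134 ⇒ V=1.0134 continue | (k=2,j=2): S=125.2509, K−S=0.0000, hold=0.1034 ⇒ V=0.1034 continue  boundary S*=-
step 1: (k=1,j=0): S=88.2430, K−S=0.0000, hold=2.5880 ⇒ V=2.5880 continue | (k=1,j=1): S=111.4501, K−S=0.0000, hold=0.5083 ⇒ V=0.5083 continue  boundary S*=-
step 0: (k=0,j=0): S=99.1700, K−S=0.0000, hold=1.4291 ⇒ V=1.4291 continue  boundary S*=-

price = 1.4291
boundary = - - - - 62.1698 55.3196 62.1698 55.3196
tree:
1.4291
2.5880 0.5083
4.5753 1.0134 0.1034
7.8507 1.9901 0.2313 0.0000
12.9702 3.8321 0.5175 0.0000 0.0000
19.8204 7.1855 1.1580 0.0000 0.0000 0.0000
25.9158 12.9702 2.5909 0.0000 0.0000 0.0000 0.0000
31.3395 19.8204 5.7969 0.0000 0.0000 0.0000 0.0000 0.0000
36.1657 25.9158 12.9702 0.0000 0.0000 0.0000 0.0000 0.0000 0.0000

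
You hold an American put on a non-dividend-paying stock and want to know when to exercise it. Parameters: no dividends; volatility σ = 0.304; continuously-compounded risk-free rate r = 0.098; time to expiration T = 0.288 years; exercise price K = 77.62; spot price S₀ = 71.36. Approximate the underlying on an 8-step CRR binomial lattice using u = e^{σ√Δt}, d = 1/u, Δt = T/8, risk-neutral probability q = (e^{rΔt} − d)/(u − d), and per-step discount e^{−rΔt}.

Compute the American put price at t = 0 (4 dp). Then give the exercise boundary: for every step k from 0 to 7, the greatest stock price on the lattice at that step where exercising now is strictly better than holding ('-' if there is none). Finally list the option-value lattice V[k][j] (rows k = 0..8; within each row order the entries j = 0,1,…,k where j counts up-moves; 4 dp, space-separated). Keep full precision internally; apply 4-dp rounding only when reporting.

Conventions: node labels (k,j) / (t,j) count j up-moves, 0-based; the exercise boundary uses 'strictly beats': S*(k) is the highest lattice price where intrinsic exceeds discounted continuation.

price = 7.6238
boundary = - - 63.5850 60.0212 63.5850 67.3604 63.5850 67.3604
tree:
7.6238
10.5190 4.9626
14.0350 7.2957 2.8099
17.5988 10.3373 4.4950 1.2499
20.9629 14.0350 6.9425 2.2319 0.3381
24.1384 17.5988 10.2596 3.8812 0.7014 0.0000
27.1359 20.9629 14.0350 6.4984 1.4549 0.0000 0.0000
29.9655 24.1384 17.5988 10.2596 3.0179 0.0000 0.0000 0.0000
32.6364 27.1359 20.9629 14.0350 6.2600 0.0000 0.0000 0.0000 0.0000

Δt=0.03600  u=1.05938  d=0.94395  q=0.51620  discount=0.99648
step 8 (expiry): payoffs max(K−S,0) = 32.6364 27.1359 20.9629 14.0350 6.2600 0.0000 0.0000 0.0000 0.0000
step 7: (k=7,j=0): S=47.6545, K−S=29.9655, hold=29.6921 ⇒ V=29.9655 exercise | (k=7,j=1): S=53.4816, K−S=24.1384, hold=23.8650 ⇒ V=24.1384 exercise | (k=7,j=2): S=60.0212, K−S=17.5988, hold=17.3254 ⇒ V=17.5988 exercise | (k=7,j=3): S=67.3604, K−S=10.2596, hold=9.9862 ⇒ V=10.2596 exercise | (k=7,j=4): S=75.5971, K−S=2.0229, hold=3.0179 ⇒ V=3.0179 continue | (k=7,j=5): S=84.8409, K−S=0.0000, hold=0.0000 ⇒ V=0.0000 continue | (k=7,j=6): S=95.2150, K−S=0.0000, hold=0.0000 ⇒ V=0.0000 continue | (k=7,j=7): S=106.8576, K−S=0.0000, hold=0.0000 ⇒ V=0.0000 continue  boundary S*=67.3604
step 6: (k=6,j=0): S=50.4841, K−S=27.1359, hold=26.8626 ⇒ V=27.1359 exercise | (k=6,j=1): S=56.6571, K−S=20.9629, hold=20.6895 ⇒ V=20.9629 exercise | (k=6,j=2): S=63.5850, K−S=14.0350, hold=13.7616 ⇒ V=14.0350 exercise | (k=6,j=3): S=71.3600, K−S=6.2600, hold=6.4984 ⇒ V=6.4984 continue | (k=6,j=4): S=80.0857, K−S=0.0000, hold=1.4549 ⇒ V=1.4549 continue | (k=6,j=5): S=89.8784, K−S=0.0000, hold=0.0000 ⇒ V=0.0000 continue | (k=6,j=6): S=100.8684, K−S=0.0000, hold=0.0000 ⇒ V=0.0000 continue  boundary S*=63.5850
step 5: (k=5,j=0): S=53.4816, K−S=24.1384, hold=23.8650 ⇒ V=24.1384 exercise | (k=5,j=1): S=60.0212, K−S=17.5988, hold=17.3254 ⇒ V=17.5988 exercise | (k=5,j=2): S=67.3604, K−S=10.2596, hold=10.1089 ⇒ V=10.2596 exercise | (k=5,j=3): S=75.5971, K−S=2.0229, hold=3.8812 ⇒ V=3.8812 continue | (k=5,j=4): S=84.8409, K−S=0.0000, hold=0.7014 ⇒ V=0.7014 continue | (k=5,j=5): S=95.2150, K−S=0.0000, hold=0.0000 ⇒ V=0.0000 continue  boundary S*=67.3604
step 4: (k=4,j=0): S=56.6571, K−S=20.9629, hold=20.6895 ⇒ V=20.9629 exercise | (k=4,j=1): S=63.5850, K−S=14.0350, hold=13.7616 ⇒ V=14.0350 exercise | (k=4,j=2): S=71.3600, K−S=6.2600, hold=6.9425 ⇒ V=6.9425 continue | (k=4,j=3): S=80.0857, K−S=0.0000, hold=2.2319 ⇒ V=2.2319 continue | (k=4,j=4): S=89.8784, K−S=0.0000, hold=0.3381 ⇒ V=0.3381 continue  boundary S*=63.5850
step 3: (k=3,j=0): S=60.0212, K−S=17.5988, hold=17.3254 ⇒ V=17.5988 exercise | (k=3,j=1): S=67.3604, K−S=10.2596, hold=10.3373 ⇒ V=10.3373 continue | (k=3,j=2): S=75.5971, K−S=2.0229, hold=4.4950 ⇒ V=4.4950 continue | (k=3,j=3): S=84.8409, K−S=0.0000, hold=1.2499 ⇒ V=1.2499 continue  boundary S*=60.0212
step 2: (k=2,j=0): S=63.5850, K−S=14.0350, hold=13.8016 ⇒ V=14.0350 exercise | (k=2,j=1): S=71.3600, K−S=6.2600, hold=7.2957 ⇒ V=7.2957 continue | (k=2,j=2): S=80.0857, K−S=0.0000, hold=2.8099 ⇒ V=2.8099 continue  boundary S*=63.5850
step 1: (k=1,j=0): S=67.3604, K−S=10.2596, hold=10.5190 ⇒ V=10.5190 continue | (k=1,j=1): S=75.5971, K−S=2.0229, hold=4.9626 ⇒ V=4.9626 continue  boundary S*=-
step 0: (k=0,j=0): S=71.3600, K−S=6.2600, hold=7.6238 ⇒ V=7.6238 continue  boundary S*=-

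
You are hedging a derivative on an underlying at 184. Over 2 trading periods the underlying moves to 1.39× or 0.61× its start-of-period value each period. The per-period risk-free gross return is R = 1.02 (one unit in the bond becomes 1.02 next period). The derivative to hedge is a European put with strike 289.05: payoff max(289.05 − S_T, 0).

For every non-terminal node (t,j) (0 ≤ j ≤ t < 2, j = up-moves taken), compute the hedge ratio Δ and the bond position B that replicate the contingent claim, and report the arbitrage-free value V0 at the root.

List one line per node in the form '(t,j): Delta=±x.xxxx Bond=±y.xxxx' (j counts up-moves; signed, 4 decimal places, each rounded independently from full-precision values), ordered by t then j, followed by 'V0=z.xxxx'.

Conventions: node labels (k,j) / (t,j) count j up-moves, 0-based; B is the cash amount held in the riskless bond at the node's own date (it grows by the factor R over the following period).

Risk-neutral probability p* = (R−d)/(u−d) = (1.02−0.61)/(1.39−0.61) = 0.5256.
Expiry values: V(2,0)=220.5836, V(2,1)=133.0364, V(2,2)=0.0000
  t=1,j=0: stock 112.2400 → up 156.0136 (V=133.0364), down 68.4664 (V=220.5836). Price 171.1424; hedge Δ=-1.0000, bond B=283.3824.
  t=1,j=1: stock 255.7600 → up 355.5064 (V=0.0000), down 156.0136 (V=133.0364). Price 61.8696; hedge Δ=-0.6669, bond B=232.4291.
  t=0,j=0: stock 184.0000 → up 255.7600 (V=61.8696), down 112.2400 (V=171.1424). Price 111.4746; hedge Δ=-0.7614, bond B=251.5679.
Sanity check at the root: Δ(0,0)·S0 + B(0,0) reproduces V0 = 111.4746.

(0,0): Delta=-0.7614 Bond=251.5679
(1,0): Delta=-1.0000 Bond=283.3824
(1,1): Delta=-0.6669 Bond=232.4291
V0=111.4746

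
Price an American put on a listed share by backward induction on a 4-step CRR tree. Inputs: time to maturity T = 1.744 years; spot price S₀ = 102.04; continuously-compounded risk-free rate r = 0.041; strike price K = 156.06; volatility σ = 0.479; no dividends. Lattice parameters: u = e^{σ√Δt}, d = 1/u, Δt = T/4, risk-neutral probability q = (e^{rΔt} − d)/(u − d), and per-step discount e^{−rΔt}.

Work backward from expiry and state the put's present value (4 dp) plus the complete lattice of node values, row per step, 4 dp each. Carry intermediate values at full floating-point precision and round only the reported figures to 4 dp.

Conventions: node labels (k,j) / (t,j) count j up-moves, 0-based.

Δt=0.43600, u=1.37202, d=0.72885, q=0.44962, disc=e^(-rΔt)=0.98228
k=4 terminal: V=max(K-S,0) → 127.2643 101.8538 54.0200 0.0000 0.0000
k=3: j=0 S=39.5083 intr=116.5517 cont=113.7868 V=116.5517[EX]; j=1 S=74.3720 intr=81.6880 cont=78.9230 V=81.6880[EX]; j=2 S=140.0011 intr=16.0589 cont=29.2045 V=29.2045[hold]; j=3 S=263.5440 intr=0.0000 cont=0.0000 V=0.0000[hold]
k=2: j=0 S=54.2062 intr=101.8538 cont=99.0889 V=101.8538[EX]; j=1 S=102.0400 intr=54.0200 cont=57.0609 V=57.0609[hold]; j=2 S=192.0845 intr=0.0000 cont=15.7887 V=15.7887[hold]
k=1: j=0 S=74.3720 intr=81.6880 cont=80.2661 V=81.6880[EX]; j=1 S=140.0011 intr=16.0589 cont=37.8217 V=37.8217[hold]
k=0: j=0 S=102.0400 intr=54.0200 cont=60.8668 V=60.8668[hold]

price = 60.8668
tree:
60.8668
81.6880 37.8217
101.8538 57.0609 15.7887
116.5517 81.6880 29.2045 0.0000
127.2643 101.8538 54.0200 0.0000 0.0000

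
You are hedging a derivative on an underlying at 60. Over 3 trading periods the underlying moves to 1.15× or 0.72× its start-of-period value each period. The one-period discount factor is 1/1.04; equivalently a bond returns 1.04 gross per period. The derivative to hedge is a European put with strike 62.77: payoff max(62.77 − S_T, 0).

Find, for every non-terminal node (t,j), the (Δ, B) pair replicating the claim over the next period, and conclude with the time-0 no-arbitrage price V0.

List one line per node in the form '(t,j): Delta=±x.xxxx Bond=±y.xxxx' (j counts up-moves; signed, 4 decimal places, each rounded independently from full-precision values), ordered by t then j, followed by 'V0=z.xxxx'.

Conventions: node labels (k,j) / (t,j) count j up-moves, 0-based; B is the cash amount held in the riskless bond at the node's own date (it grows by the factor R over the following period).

The replicating-portfolio and risk-neutral prices coincide; use p* = (1.04−0.72)/(1.15−0.72) = 0.7442 for the latter.
Expiry values: V(3,0)=40.3751, V(3,1)=27.0004, V(3,2)=5.6380, V(3,3)=0.0000
  t=2,j=0: stock 31.1040 → up 35.7696 (V=27.0004), down 22.3949 (V=40.3751). Price 29.2518; hedge Δ=-1.0000, bond B=60.3558.
  t=2,j=1: stock 49.6800 → up 57.1320 (V=5.6380), down 35.7696 (V=27.0004). Price 10.6758; hedge Δ=-1.0000, bond B=60.3558.
  t=2,j=2: stock 79.3500 → up 91.2525 (V=0.0000), down 57.1320 (V=5.6380). Price 1.3868; hedge Δ=-0.1652, bond B=14.4984.
  t=1,j=0: stock 43.2000 → up 49.6800 (V=10.6758), down 31.1040 (V=29.2518). Price 14.8344; hedge Δ=-1.0000, bond B=58.0344.
  t=1,j=1: stock 69.0000 → up 79.3500 (V=1.3868), down 49.6800 (V=10.6758). Price 3.6183; hedge Δ=-0.3131, bond B=25.2206.
  t=0,j=0: stock 60.0000 → up 69.0000 (V=3.6183), down 43.2000 (V=14.8344). Price 6.2380; hedge Δ=-0.4347, bond B=32.3219.
As a check, the time-0 holding Δ(0,0)·S0 + B(0,0) comes to 6.2380 — exactly V0.

(0,0): Delta=-0.4347 Bond=32.3219
(1,0): Delta=-1.0000 Bond=58.0344
(1,1): Delta=-0.3131 Bond=25.2206
(2,0): Delta=-1.0000 Bond=60.3558
(2,1): Delta=-1.0000 Bond=60.3558
(2,2): Delta=-0.1652 Bond=14.4984
V0=6.2380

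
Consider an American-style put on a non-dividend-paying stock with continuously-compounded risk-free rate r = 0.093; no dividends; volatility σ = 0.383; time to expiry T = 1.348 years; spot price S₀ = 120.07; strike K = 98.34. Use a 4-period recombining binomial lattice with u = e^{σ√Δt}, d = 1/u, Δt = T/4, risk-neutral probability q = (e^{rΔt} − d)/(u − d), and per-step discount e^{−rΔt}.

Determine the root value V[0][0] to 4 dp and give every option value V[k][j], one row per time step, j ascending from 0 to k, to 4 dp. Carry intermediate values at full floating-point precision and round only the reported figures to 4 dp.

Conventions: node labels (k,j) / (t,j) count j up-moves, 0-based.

price = 7.1112
tree:
7.1112
12.7963 2.2104
22.2476 4.7089 0.0000
36.7154 10.0317 0.0000 0.0000
49.0006 21.3713 0.0000 0.0000 0.0000

Δt=0.33700  u=1.24899  d=0.80064  q=0.51565  discount=0.96915
step 4 (expiry): payoffs max(K−S,0) = 49.0006 21.3713 0.0000 0.0000 0.0000
k=3: (k=3,j=0): S=61.6246, K−S=36.7154, hold=33.6811 ⇒ V=36.7154 exercise | (k=3,j=1): S=96.1334, K−S=2.2066, hold=10.0317 ⇒ V=10.0317 continue | (k=3,j=2): S=149.9666, K−S=0.0000, hold=0.0000 ⇒ V=0.0000 continue | (k=3,j=3): S=233.9457, K−S=0.0000, hold=0.0000 ⇒ V=0.0000 continue
k=2: (k=2,j=0): S=76.9687, K−S=21.3713, hold=22.2476 ⇒ V=22.2476 continue | (k=2,j=1): S=120.0700, K−S=0.0000, hold=4.7089 ⇒ V=4.7089 continue | (k=2,j=2): S=187.3074, K−S=0.0000, hold=0.0000 ⇒ V=0.0000 continue
k=1: (k=1,j=0): S=96.1334, K−S=2.2066, hold=12.7963 ⇒ V=12.7963 continue | (k=1,j=1): S=149.9666, K−S=0.0000, hold=2.2104 ⇒ V=2.2104 continue
k=0: (k=0,j=0): S=120.0700, K−S=0.0000, hold=7.1112 ⇒ V=7.1112 continue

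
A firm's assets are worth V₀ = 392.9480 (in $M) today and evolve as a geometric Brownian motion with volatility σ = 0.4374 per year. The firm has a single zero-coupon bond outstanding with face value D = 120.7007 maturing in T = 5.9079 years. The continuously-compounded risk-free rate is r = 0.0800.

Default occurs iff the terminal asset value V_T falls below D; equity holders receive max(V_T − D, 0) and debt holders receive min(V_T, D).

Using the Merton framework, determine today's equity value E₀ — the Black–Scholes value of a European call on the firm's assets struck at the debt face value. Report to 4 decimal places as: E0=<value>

With assets at 392.9480 and a single debt payment of 120.7007 at 5.9079 years:
d₁ = [ln(V₀/D) + (r + σ²/2)T] / (σ√T)
   = [ln(392.9480/120.7007) + (0.0800 + 0.5·0.4374²)·5.9079] / (0.4374·√5.9079)
   = [1.180363 + 1.037778] / 1.063152 = 2.086382
d₂ = d₁ − σ√T = 2.086382 − 1.063152 = 1.023230
N(d₁) = 0.981528,  N(d₂) = 0.846901,  e^(−rT) = 0.623359
E₀ = V₀·N(d₁) − D·e^(−rT)·N(d₂)
   = 392.9480·0.981528 − 120.7007·0.623359·0.846901 = 321.968736

E0=321.9687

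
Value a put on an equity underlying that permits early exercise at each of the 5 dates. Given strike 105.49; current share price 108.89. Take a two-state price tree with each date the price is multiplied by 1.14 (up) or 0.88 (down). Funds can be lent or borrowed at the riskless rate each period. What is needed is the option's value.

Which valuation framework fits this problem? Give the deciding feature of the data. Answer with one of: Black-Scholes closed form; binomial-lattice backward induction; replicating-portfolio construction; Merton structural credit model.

framework: binomial-lattice backward induction

Key observation: the exercise right at every one of the 5 steps is what matters: each node needs max(105.49 − S, continuation), which only the stepwise tree valuation starting from spot 108.89 delivers.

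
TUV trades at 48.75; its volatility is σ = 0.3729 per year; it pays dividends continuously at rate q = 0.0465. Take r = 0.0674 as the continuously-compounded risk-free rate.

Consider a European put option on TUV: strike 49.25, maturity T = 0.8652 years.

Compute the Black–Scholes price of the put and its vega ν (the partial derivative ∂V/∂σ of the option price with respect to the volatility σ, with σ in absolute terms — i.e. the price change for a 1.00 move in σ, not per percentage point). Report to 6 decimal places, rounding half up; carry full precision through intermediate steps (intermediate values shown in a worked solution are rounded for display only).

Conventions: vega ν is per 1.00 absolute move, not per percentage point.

σ√T = 0.3729·√0.8652 = 0.346857
d₁ = (ln(S/K) + (r−q+σ²/2)T) / (σ√T) = (ln(48.75/49.25) + (0.0674−0.0465+0.3729²/2)·0.8652) / 0.346857 = (-0.010204 + 0.078238) / 0.346857 = 0.196143
d₂ = d₁ − σ√T = 0.196143 − 0.346857 = -0.150715
e^{−rT} = 0.943353
e^{−qT} = 0.960567
N(−d₁) = 0.422249,  N(−d₂) = 0.559900
Put price V = K·e^{−rT}·N(−d₂) − S·e^{−qT}·N(−d₁) = 26.013016 − 19.772933 = 6.240083
φ(d₁) = (1/√(2π))·e^{−d₁²/2} = 0.391342
ν = S·e^{−qT}·φ(d₁)·√T = 17.045762

price = 6.240083
ν = 17.045762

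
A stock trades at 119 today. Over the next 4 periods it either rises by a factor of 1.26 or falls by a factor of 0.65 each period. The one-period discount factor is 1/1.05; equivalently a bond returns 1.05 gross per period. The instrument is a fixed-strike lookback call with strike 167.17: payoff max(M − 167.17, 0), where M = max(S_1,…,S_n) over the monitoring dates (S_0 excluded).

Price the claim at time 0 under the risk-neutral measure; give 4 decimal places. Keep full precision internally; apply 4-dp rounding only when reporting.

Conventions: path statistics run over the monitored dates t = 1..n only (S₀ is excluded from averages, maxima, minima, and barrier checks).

price = 28.5047

With p* = (R−d)/(u−d) = 0.6557, sum probability × payoff across the paths and divide by R^4.
Enumerate all 2^4 = 16 price paths (U = up ×1.26, D = down ×0.65); each path with k up-moves has probability p*^k·(1−p*)^(4−k).
DDDD: M=77.3500, payoff=0.0000, prob=0.014046
UDDD: M=149.9400, payoff=0.0000, prob=0.026755
DUDD: M=97.4610, payoff=0.0000, prob=0.026755
UUDD: M=188.9244, payoff=21.7544, prob=0.050961
DDUD: M=77.3500, payoff=0.0000, prob=0.026755
UDUD: M=149.9400, payoff=0.0000, prob=0.050961
DUUD: M=122.8009, payoff=0.0000, prob=0.050961
UUUD: M=238.0447, payoff=70.8747, prob=0.097069
DDDU: M=77.3500, payoff=0.0000, prob=0.026755
UDDU: M=149.9400, payoff=0.0000, prob=0.050961
DUDU: M=97.4610, payoff=0.0000, prob=0.050961
UUDU: M=188.9244, payoff=21.7544, prob=0.097069
DDUU: M=79.8206, payoff=0.0000, prob=0.050961
UDUU: M=154.7291, payoff=0.0000, prob=0.097069
DUUU: M=154.7291, payoff=0.0000, prob=0.097069
UUUU: M=299.9364, payoff=132.7664, prob=0.184893
Price = Σ prob·payoff / R^4 = 34.647617 / 1.215506 = 28.5047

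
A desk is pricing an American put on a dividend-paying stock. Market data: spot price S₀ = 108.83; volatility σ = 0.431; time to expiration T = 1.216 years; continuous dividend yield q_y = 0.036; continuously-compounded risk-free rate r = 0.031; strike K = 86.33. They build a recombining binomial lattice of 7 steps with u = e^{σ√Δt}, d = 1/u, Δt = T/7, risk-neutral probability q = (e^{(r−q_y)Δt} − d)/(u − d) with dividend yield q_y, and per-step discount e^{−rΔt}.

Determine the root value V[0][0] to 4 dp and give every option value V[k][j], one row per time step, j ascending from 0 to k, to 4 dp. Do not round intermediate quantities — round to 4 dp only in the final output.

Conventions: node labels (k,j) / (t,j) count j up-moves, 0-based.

Δt=0.17371  u=1.19678  d=0.83557  q=0.45281  discount=0.99463
step 7 (expiry): payoffs max(K−S,0) = 55.3813 42.0026 22.8403 0.0000 0.0000 0.0000 0.0000 0.0000
k=6: (k=6,j=0): S=37.0388, K−S=49.2912, hold=49.0584 ⇒ V=49.2912 exercise | (k=6,j=1): S=53.0503, K−S=33.2797, hold=33.1468 ⇒ V=33.2797 exercise | (k=6,j=2): S=75.9833, K−S=10.3467, hold=12.4309 ⇒ V=12.4309 continue | (k=6,j=3): S=108.8300, K−S=0.0000, hold=0.0000 ⇒ V=0.0000 continue | (k=6,j=4): S=155.8759, K−S=0.0000, hold=0.0000 ⇒ V=0.0000 continue | (k=6,j=5): S=223.2593, K−S=0.0000, hold=0.0000 ⇒ V=0.0000 continue | (k=6,j=6): S=319.7717, K−S=0.0000, hold=0.0000 ⇒ V=0.0000 continue
k=5: (k=5,j=0): S=44.3274, K−S=42.0026, hold=41.8153 ⇒ V=42.0026 exercise | (k=5,j=1): S=63.4897, K−S=22.8403, hold=23.7112 ⇒ V=23.7112 continue | (k=5,j=2): S=90.9355, K−S=0.0000, hold=6.7656 ⇒ V=6.7656 continue | (k=5,j=3): S=130.2458, K−S=0.0000, hold=0.0000 ⇒ V=0.0000 continue | (k=5,j=4): S=186.5496, K−S=0.0000, hold=0.0000 ⇒ V=0.0000 continue | (k=5,j=5): S=267.1928, K−S=0.0000, hold=0.0000 ⇒ V=0.0000 continue
k=4: (k=4,j=0): S=53.0503, K−S=33.2797, hold=33.5390 ⇒ V=33.5390 continue | (k=4,j=1): S=75.9833, K−S=10.3467, hold=15.9520 ⇒ V=15.9520 continue | (k=4,j=2): S=108.8300, K−S=0.0000, hold=3.6822 ⇒ V=3.6822 continue | (k=4,j=3): S=155.8759, K−S=0.0000, hold=0.0000 ⇒ V=0.0000 continue | (k=4,j=4): S=223.2593, K−S=0.0000, hold=0.0000 ⇒ V=0.0000 continue
k=3: (k=3,j=0): S=63.4897, K−S=22.8403, hold=25.4381 ⇒ V=25.4381 continue | (k=3,j=1): S=90.9355, K−S=0.0000, hold=10.3403 ⇒ V=10.3403 continue | (k=3,j=2): S=130.2458, K−S=0.0000, hold=2.0040 ⇒ V=2.0040 continue | (k=3,j=3): S=186.5496, K−S=0.0000, hold=0.0000 ⇒ V=0.0000 continue
k=2: (k=2,j=0): S=75.9833, K−S=10.3467, hold=18.5018 ⇒ V=18.5018 continue | (k=2,j=1): S=108.8300, K−S=0.0000, hold=6.5303 ⇒ V=6.5303 continue | (k=2,j=2): S=155.8759, K−S=0.0000, hold=1.0907 ⇒ V=1.0907 continue
k=1: (k=1,j=0): S=90.9355, K−S=0.0000, hold=13.0108 ⇒ V=13.0108 continue | (k=1,j=1): S=130.2458, K−S=0.0000, hold=4.0454 ⇒ V=4.0454 continue
k=0: (k=0,j=0): S=108.8300, K−S=0.0000, hold=8.9031 ⇒ V=8.9031 continue

price = 8.9031
tree:
8.9031
13.0108 4.0454
18.5018 6.5303 1.0907
25.4381 10.3403 2.0040 0.0000
33.5390 15.9520 3.6822 0.0000 0.0000
42.0026 23.7112 6.7656 0.0000 0.0000 0.0000
49.2912 33.2797 12.4309 0.0000 0.0000 0.0000 0.0000
55.3813 42.0026 22.8403 0.0000 0.0000 0.0000 0.0000 0.0000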